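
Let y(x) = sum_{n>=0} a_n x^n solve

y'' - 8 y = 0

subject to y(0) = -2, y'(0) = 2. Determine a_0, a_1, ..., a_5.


Ansatz: y(x) = sum_{n>=0} a_n x^n, so y'(x) = sum_{n>=1} n a_n x^(n-1) and y''(x) = sum_{n>=2} n(n-1) a_n x^(n-2).
Substitute into P(x) y'' + Q(x) y' + R(x) y = 0 with P(x) = 1, Q(x) = 0, R(x) = -8, and match powers of x.
Initial conditions: a_0 = -2, a_1 = 2.
Setting the coefficient of each power of x to zero and solving order by order (substituting the coefficients already found):
  x^0: 2 a_2 - 8 a_0 = 0  ->  2 a_2 = 8 a_0 = -16  ->  a_2 = -8
  x^1: 6 a_3 - 8 a_1 = 0  ->  6 a_3 = 8 a_1 = 16  ->  a_3 = 8/3
  x^2: 12 a_4 - 8 a_2 = 0  ->  12 a_4 = 8 a_2 = -64  ->  a_4 = -16/3
  x^3: 20 a_5 - 8 a_3 = 0  ->  20 a_5 = 8 a_3 = 64/3  ->  a_5 = 16/15
Truncated series: y(x) = -2 + 2 x - 8 x^2 + (8/3) x^3 - (16/3) x^4 + (16/15) x^5 + O(x^6).

a_0 = -2; a_1 = 2; a_2 = -8; a_3 = 8/3; a_4 = -16/3; a_5 = 16/15


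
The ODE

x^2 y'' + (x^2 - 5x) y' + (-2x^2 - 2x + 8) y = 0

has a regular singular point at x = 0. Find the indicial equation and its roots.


Divide by x^2 to reach normal form y'' + P_1(x) y' + P_2(x) y = 0 with P_1(x) = 1 - 5/x and P_2(x) = -2 - 2/x + 8/x^2.
x = 0 is a singular point because the y'-coefficient 1 - 5/x has a pole at x = 0 and the y-coefficient -2 - 2/x + 8/x^2 has a pole at x = 0.
It is a regular singular point because x P_1(x) = p(x) = x - 5 and x^2 P_2(x) = q(x) = -2x^2 - 2x + 8 are polynomials, hence analytic at x = 0.
p(0) = -5,  q(0) = 8.
Indicial equation: r(r-1) + p(0) r + q(0) = 0, i.e. r^2 + (p(0) - 1) r + q(0) = 0, i.e. r^2 - 6 r + 8 = 0.
Discriminant: (-6)^2 - 4(8) = 4, so r = (6 ± 2)/2.
Solving: r_1 = 4, r_2 = 2.

indicial: r^2 - 6 r + 8 = 0; roots r_1 = 4, r_2 = 2


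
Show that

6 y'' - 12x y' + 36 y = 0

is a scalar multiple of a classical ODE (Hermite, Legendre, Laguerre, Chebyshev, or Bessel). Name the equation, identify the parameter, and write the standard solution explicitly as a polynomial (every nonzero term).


All three coefficients share the factor 6; dividing through by 6 gives  y'' - 2x y' + 6 y = 0.
This matches the Hermite equation y'' - 2x y' + 2n y = 0 with 2n = 6, so n = 3; the polynomial solution is H_3(x).
With y = sum_k a_k x^k, matching x^k gives (k+2)(k+1) a_{k+2} = 2(k - n) a_k = 2(k - 3) a_k. The right side vanishes at k = 3, so the series with the parity of 3 terminates at degree 3.
Standard normalization: leading coefficient of H_n is 2^n, so a_3 = 2^3 = 8. Work downward with a_k = (k+1)(k+2) a_{k+2} / (2(k - n)):
  a_1 = (2)(3)(8) / (2(1 - 3)) = 48/(-4) = -12
Hence H_3(x) = 8 x^3 - 12 x.

H_3(x); series = 8 x^3 - 12 x


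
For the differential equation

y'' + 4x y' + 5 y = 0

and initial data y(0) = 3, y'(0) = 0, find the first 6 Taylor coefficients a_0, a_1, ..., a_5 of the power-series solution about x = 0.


Ansatz: y(x) = sum_{n>=0} a_n x^n, so y'(x) = sum_{n>=1} n a_n x^(n-1) and y''(x) = sum_{n>=2} n(n-1) a_n x^(n-2).
Substitute into P(x) y'' + Q(x) y' + R(x) y = 0 with P(x) = 1, Q(x) = 4x, R(x) = 5, and match powers of x.
Initial conditions: a_0 = 3, a_1 = 0.
Setting the coefficient of each power of x to zero and solving order by order (substituting the coefficients already found):
  x^0: 2 a_2 + 5 a_0 = 0  ->  2 a_2 = -5 a_0 = -15  ->  a_2 = -15/2
  x^1: 6 a_3 + 9 a_1 = 0  ->  6 a_3 = -9 a_1 = 0  ->  a_3 = 0
  x^2: 12 a_4 + 13 a_2 = 0  ->  12 a_4 = -13 a_2 = 195/2  ->  a_4 = 65/8
  x^3: 20 a_5 + 17 a_3 = 0  ->  20 a_5 = -17 a_3 = 0  ->  a_5 = 0
Truncated series: y(x) = 3 - (15/2) x^2 + (65/8) x^4 + O(x^6).

a_0 = 3; a_1 = 0; a_2 = -15/2; a_3 = 0; a_4 = 65/8; a_5 = 0


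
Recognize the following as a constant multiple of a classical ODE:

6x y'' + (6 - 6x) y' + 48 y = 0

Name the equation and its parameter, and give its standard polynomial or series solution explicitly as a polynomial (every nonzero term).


All three coefficients share the factor 6; dividing through by 6 gives  x y'' + (1 - x) y' + 8 y = 0.
This matches the Laguerre equation x y'' + (1 - x) y' + n y = 0 with n = 8; the polynomial solution is L_8(x).
With y = sum_k a_k x^k, matching x^k gives (k+1)k a_{k+1} + (k+1) a_{k+1} - k a_k + n a_k = 0, i.e. (k+1)^2 a_{k+1} = (k - n) a_k = (k - 8) a_k. The right side vanishes at k = 8, so the series terminates at degree 8.
Standard normalization L_n(0) = 1 gives a_0 = 1. Work upward with a_{k+1} = (k - 8) a_k / (k+1)^2:
  a_1 = (0 - 8)(1) / 1^2 = -8/1 = -8
  a_2 = (1 - 8)(-8) / 2^2 = 56/4 = 14
  a_3 = (2 - 8)(14) / 3^2 = -84/9 = -28/3
  a_4 = (3 - 8)(-28/3) / 4^2 = (140/3)/16 = 35/12
  a_5 = (4 - 8)(35/12) / 5^2 = (-35/3)/25 = -7/15
  a_6 = (5 - 8)(-7/15) / 6^2 = (7/5)/36 = 7/180
  a_7 = (6 - 8)(7/180) / 7^2 = (-7/90)/49 = -1/630
  a_8 = (7 - 8)(-1/630) / 8^2 = (1/630)/64 = 1/40320
Hence L_8(x) = x^8/40320 - x^7/630 + 7 x^6/180 - 7 x^5/15 + 35 x^4/12 - 28 x^3/3 + 14 x^2 - 8 x + 1.

L_8(x); series = x^8/40320 - x^7/630 + 7 x^6/180 - 7 x^5/15 + 35 x^4/12 - 28 x^3/3 + 14 x^2 - 8 x + 1


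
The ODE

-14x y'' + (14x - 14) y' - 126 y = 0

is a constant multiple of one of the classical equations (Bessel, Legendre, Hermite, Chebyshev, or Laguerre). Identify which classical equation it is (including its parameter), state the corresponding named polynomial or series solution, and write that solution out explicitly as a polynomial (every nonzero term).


All three coefficients share the factor -14; dividing through by -14 gives  x y'' + (1 - x) y' + 9 y = 0.
This matches the Laguerre equation x y'' + (1 - x) y' + n y = 0 with n = 9; the polynomial solution is L_9(x).
With y = sum_k a_k x^k, matching x^k gives (k+1)k a_{k+1} + (k+1) a_{k+1} - k a_k + n a_k = 0, i.e. (k+1)^2 a_{k+1} = (k - n) a_k = (k - 9) a_k. The right side vanishes at k = 9, so the series terminates at degree 9.
Standard normalization L_n(0) = 1 gives a_0 = 1. Work upward with a_{k+1} = (k - 9) a_k / (k+1)^2:
  a_1 = (0 - 9)(1) / 1^2 = -9/1 = -9
  a_2 = (1 - 9)(-9) / 2^2 = 72/4 = 18
  a_3 = (2 - 9)(18) / 3^2 = -126/9 = -14
  a_4 = (3 - 9)(-14) / 4^2 = 84/16 = 21/4
  a_5 = (4 - 9)(21/4) / 5^2 = (-105/4)/25 = -21/20
  a_6 = (5 - 9)(-21/20) / 6^2 = (21/5)/36 = 7/60
  a_7 = (6 - 9)(7/60) / 7^2 = (-7/20)/49 = -1/140
  a_8 = (7 - 9)(-1/140) / 8^2 = (1/70)/64 = 1/4480
  a_9 = (8 - 9)(1/4480) / 9^2 = (-1/4480)/81 = -1/362880
Hence L_9(x) = -x^9/362880 + x^8/4480 - x^7/140 + 7 x^6/60 - 21 x^5/20 + 21 x^4/4 - 14 x^3 + 18 x^2 - 9 x + 1.

L_9(x); series = -x^9/362880 + x^8/4480 - x^7/140 + 7 x^6/60 - 21 x^5/20 + 21 x^4/4 - 14 x^3 + 18 x^2 - 9 x + 1


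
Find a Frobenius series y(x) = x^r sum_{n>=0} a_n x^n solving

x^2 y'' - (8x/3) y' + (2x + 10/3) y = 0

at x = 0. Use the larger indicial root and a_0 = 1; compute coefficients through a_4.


Write in Frobenius form y'' + (p(x)/x) y' + (q(x)/x^2) y = 0:
  p(x) = -8/3,  q(x) = 2x + 10/3.
Indicial equation: r(r-1) + (-8/3) r + (10/3) = 0 -> roots r_1 = 2, r_2 = 5/3.
Take r = r_1 = 2. Let y(x) = x^r sum_{n>=0} a_n x^n with a_0 = 1.
Substitute y = x^r sum a_n x^n and match x^{r+n}. The recurrence is
  D(n) a_n + 2 a_{n-1} = 0,  where D(n) = (r+n)(r+n-1) + (-8/3)(r+n) + (10/3).
  a_n = -2 / D(n) * a_{n-1}.
Since the indicial polynomial factors as (r - r_1)(r - r_2), D(n) = (r_1 + n - r_1)(r_1 + n - r_2) = n(n + 1/3).
Evaluating step by step (a_0 = 1):
  n = 1: D(1) = 1(1 + 1/3) = 4/3; numerator = -2(1) = -2; a_1 = (-2)/(4/3) = -3/2
  n = 2: D(2) = 2(2 + 1/3) = 14/3; numerator = -2(-3/2) = 3; a_2 = (3)/(14/3) = 9/14
  n = 3: D(3) = 3(3 + 1/3) = 10; numerator = -2(9/14) = -9/7; a_3 = (-9/7)/(10) = -9/70
  n = 4: D(4) = 4(4 + 1/3) = 52/3; numerator = -2(-9/70) = 9/35; a_4 = (9/35)/(52/3) = 27/1820

r = 2; a_0 = 1; a_1 = -3/2; a_2 = 9/14; a_3 = -9/70; a_4 = 27/1820


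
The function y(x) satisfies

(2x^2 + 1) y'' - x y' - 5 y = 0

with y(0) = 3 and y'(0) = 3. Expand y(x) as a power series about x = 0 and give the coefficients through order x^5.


Ansatz: y(x) = sum_{n>=0} a_n x^n, so y'(x) = sum_{n>=1} n a_n x^(n-1) and y''(x) = sum_{n>=2} n(n-1) a_n x^(n-2).
Substitute into P(x) y'' + Q(x) y' + R(x) y = 0 with P(x) = 2x^2 + 1, Q(x) = -x, R(x) = -5, and match powers of x.
Initial conditions: a_0 = 3, a_1 = 3.
Setting the coefficient of each power of x to zero and solving order by order (substituting the coefficients already found):
  x^0: 2 a_2 - 5 a_0 = 0  ->  2 a_2 = 5 a_0 = 15  ->  a_2 = 15/2
  x^1: 6 a_3 - 6 a_1 = 0  ->  6 a_3 = 6 a_1 = 18  ->  a_3 = 3
  x^2: 12 a_4 - 3 a_2 = 0  ->  12 a_4 = 3 a_2 = 45/2  ->  a_4 = 15/8
  x^3: 20 a_5 + 4 a_3 = 0  ->  20 a_5 = -4 a_3 = -12  ->  a_5 = -3/5
Truncated series: y(x) = 3 + 3 x + (15/2) x^2 + 3 x^3 + (15/8) x^4 - (3/5) x^5 + O(x^6).

a_0 = 3; a_1 = 3; a_2 = 15/2; a_3 = 3; a_4 = 15/8; a_5 = -3/5


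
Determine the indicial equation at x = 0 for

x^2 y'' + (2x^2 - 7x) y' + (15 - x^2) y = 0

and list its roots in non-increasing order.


Divide by x^2 to reach normal form y'' + P_1(x) y' + P_2(x) y = 0 with P_1(x) = 2 - 7/x and P_2(x) = -1 + 15/x^2.
x = 0 is a singular point because the y'-coefficient 2 - 7/x has a pole at x = 0 and the y-coefficient -1 + 15/x^2 has a pole at x = 0.
It is a regular singular point because x P_1(x) = p(x) = 2x - 7 and x^2 P_2(x) = q(x) = 15 - x^2 are polynomials, hence analytic at x = 0.
p(0) = -7,  q(0) = 15.
Indicial equation: r(r-1) + p(0) r + q(0) = 0, i.e. r^2 + (p(0) - 1) r + q(0) = 0, i.e. r^2 - 8 r + 15 = 0.
Discriminant: (-8)^2 - 4(15) = 4, so r = (8 ± 2)/2.
Solving: r_1 = 5, r_2 = 3.

indicial: r^2 - 8 r + 15 = 0; roots r_1 = 5, r_2 = 3


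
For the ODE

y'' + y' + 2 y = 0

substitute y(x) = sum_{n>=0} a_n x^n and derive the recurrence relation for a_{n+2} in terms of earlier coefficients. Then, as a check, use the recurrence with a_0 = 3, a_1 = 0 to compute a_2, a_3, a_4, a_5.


Substitute y = sum_n a_n x^n.
y''(x) has coefficient (n+2)(n+1) a_{n+2} at x^n;
y'(x) has coefficient (n+1) a_{n+1} at x^n;
2 y(x) has coefficient 2 a_n at x^n.
Matching x^n: (n+2)(n+1) a_{n+2} + (n+1) a_{n+1} + 2 a_n = 0.
Thus a_{n+2} = [-(n+1) a_{n+1} - 2 a_n] / ((n+1)(n+2)).

Check with a_0 = 3, a_1 = 0 (apply the recurrence for n = 0, 1, 2, 3): a_0 = 3, a_1 = 0, a_2 = -3, a_3 = 1, a_4 = 1/4, a_5 = -3/20.

a_(n+2) = [-(n+1) a_(n+1) - 2 a_n] / ((n+1)(n+2)); check: a_0 = 3, a_1 = 0, a_2 = -3, a_3 = 1, a_4 = 1/4, a_5 = -3/20


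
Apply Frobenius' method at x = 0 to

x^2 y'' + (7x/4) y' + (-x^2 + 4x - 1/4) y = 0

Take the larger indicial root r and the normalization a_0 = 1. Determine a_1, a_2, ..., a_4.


Write in Frobenius form y'' + (p(x)/x) y' + (q(x)/x^2) y = 0:
  p(x) = 7/4,  q(x) = -x^2 + 4x - 1/4.
Indicial equation: r(r-1) + (7/4) r + (-1/4) = 0 -> roots r_1 = 1/4, r_2 = -1.
Take r = r_1 = 1/4. Let y(x) = x^r sum_{n>=0} a_n x^n with a_0 = 1.
Substitute y = x^r sum a_n x^n and match x^{r+n}. The recurrence is
  D(n) a_n + 4 a_{n-1} - 1 a_{n-2} = 0,  where D(n) = (r+n)(r+n-1) + (7/4)(r+n) + (-1/4).
  a_n = [-4 a_{n-1} + 1 a_{n-2}] / D(n).
Since the indicial polynomial factors as (r - r_1)(r - r_2), D(n) = (r_1 + n - r_1)(r_1 + n - r_2) = n(n + 5/4).
Evaluating step by step (a_0 = 1):
  n = 1: D(1) = 1(1 + 5/4) = 9/4; numerator = -4(1) = -4; a_1 = (-4)/(9/4) = -16/9
  n = 2: D(2) = 2(2 + 5/4) = 13/2; numerator = -4(-16/9) + 1(1) = 73/9; a_2 = (73/9)/(13/2) = 146/117
  n = 3: D(3) = 3(3 + 5/4) = 51/4; numerator = -4(146/117) + 1(-16/9) = -88/13; a_3 = (-88/13)/(51/4) = -352/663
  n = 4: D(4) = 4(4 + 5/4) = 21; numerator = -4(-352/663) + 1(146/117) = 6706/1989; a_4 = (6706/1989)/(21) = 958/5967

r = 1/4; a_0 = 1; a_1 = -16/9; a_2 = 146/117; a_3 = -352/663; a_4 = 958/5967


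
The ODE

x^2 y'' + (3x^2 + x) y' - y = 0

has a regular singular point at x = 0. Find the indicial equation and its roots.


Divide by x^2 to reach normal form y'' + P_1(x) y' + P_2(x) y = 0 with P_1(x) = 3 + 1/x and P_2(x) = -1/x^2.
x = 0 is a singular point because the y'-coefficient 3 + 1/x has a pole at x = 0 and the y-coefficient -1/x^2 has a pole at x = 0.
It is a regular singular point because x P_1(x) = p(x) = 3x + 1 and x^2 P_2(x) = q(x) = -1 are polynomials, hence analytic at x = 0.
p(0) = 1,  q(0) = -1.
Indicial equation: r(r-1) + p(0) r + q(0) = 0, i.e. r^2 + (p(0) - 1) r + q(0) = 0, i.e. r^2 - 1 = 0.
Discriminant: (0)^2 - 4(-1) = 4, so r = (0 ± 2)/2.
Solving: r_1 = 1, r_2 = -1.

indicial: r^2 - 1 = 0; roots r_1 = 1, r_2 = -1


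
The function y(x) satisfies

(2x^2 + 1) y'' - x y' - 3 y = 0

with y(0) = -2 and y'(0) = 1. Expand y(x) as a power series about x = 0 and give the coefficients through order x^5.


Ansatz: y(x) = sum_{n>=0} a_n x^n, so y'(x) = sum_{n>=1} n a_n x^(n-1) and y''(x) = sum_{n>=2} n(n-1) a_n x^(n-2).
Substitute into P(x) y'' + Q(x) y' + R(x) y = 0 with P(x) = 2x^2 + 1, Q(x) = -x, R(x) = -3, and match powers of x.
Initial conditions: a_0 = -2, a_1 = 1.
Setting the coefficient of each power of x to zero and solving order by order (substituting the coefficients already found):
  x^0: 2 a_2 - 3 a_0 = 0  ->  2 a_2 = 3 a_0 = -6  ->  a_2 = -3
  x^1: 6 a_3 - 4 a_1 = 0  ->  6 a_3 = 4 a_1 = 4  ->  a_3 = 2/3
  x^2: 12 a_4 - a_2 = 0  ->  12 a_4 = a_2 = -3  ->  a_4 = -1/4
  x^3: 20 a_5 + 6 a_3 = 0  ->  20 a_5 = -6 a_3 = -4  ->  a_5 = -1/5
Truncated series: y(x) = -2 + x - 3 x^2 + (2/3) x^3 - (1/4) x^4 - (1/5) x^5 + O(x^6).

a_0 = -2; a_1 = 1; a_2 = -3; a_3 = 2/3; a_4 = -1/4; a_5 = -1/5


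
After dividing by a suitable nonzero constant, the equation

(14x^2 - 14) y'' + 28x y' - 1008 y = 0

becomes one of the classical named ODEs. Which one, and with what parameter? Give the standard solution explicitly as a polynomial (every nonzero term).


All three coefficients share the factor -14; dividing through by -14 gives  (1 - x^2) y'' - 2x y' + 72 y = 0.
This matches the Legendre equation (1 - x^2) y'' - 2x y' + n(n+1) y = 0 (note the -2x y' term) with n(n+1) = 72, so n = 8; the polynomial solution is P_8(x).
With y = sum_k a_k x^k, matching x^k gives (k+2)(k+1) a_{k+2} = [k(k+1) - n(n+1)] a_k = (k - 8)(k + 9) a_k. The right side vanishes at k = 8, so the series with the parity of 8 terminates at degree 8.
Standard normalization (P_n(1) = 1): leading coefficient (2n)!/(2^n (n!)^2) = 20922789888000/(256*1625702400) = 6435/128, so a_8 = 6435/128. Work downward with a_k = (k+1)(k+2) a_{k+2} / ((k - 8)(k + 9)):
  a_6 = (7)(8)(6435/128) / ((6 - 8)(6 + 9)) = (45045/16)/(-30) = -3003/32
  a_4 = (5)(6)(-3003/32) / ((4 - 8)(4 + 9)) = (-45045/16)/(-52) = 3465/64
  a_2 = (3)(4)(3465/64) / ((2 - 8)(2 + 9)) = (10395/16)/(-66) = -315/32
  a_0 = (1)(2)(-315/32) / ((0 - 8)(0 + 9)) = (-315/16)/(-72) = 35/128
Hence P_8(x) = 6435 x^8/128 - 3003 x^6/32 + 3465 x^4/64 - 315 x^2/32 + 35/128.

P_8(x); series = 6435 x^8/128 - 3003 x^6/32 + 3465 x^4/64 - 315 x^2/32 + 35/128


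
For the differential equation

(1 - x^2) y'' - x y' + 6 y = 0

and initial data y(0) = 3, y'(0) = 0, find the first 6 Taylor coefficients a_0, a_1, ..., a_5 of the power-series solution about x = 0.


Ansatz: y(x) = sum_{n>=0} a_n x^n, so y'(x) = sum_{n>=1} n a_n x^(n-1) and y''(x) = sum_{n>=2} n(n-1) a_n x^(n-2).
Substitute into P(x) y'' + Q(x) y' + R(x) y = 0 with P(x) = 1 - x^2, Q(x) = -x, R(x) = 6, and match powers of x.
Initial conditions: a_0 = 3, a_1 = 0.
Setting the coefficient of each power of x to zero and solving order by order (substituting the coefficients already found):
  x^0: 2 a_2 + 6 a_0 = 0  ->  2 a_2 = -6 a_0 = -18  ->  a_2 = -9
  x^1: 6 a_3 + 5 a_1 = 0  ->  6 a_3 = -5 a_1 = 0  ->  a_3 = 0
  x^2: 12 a_4 + 2 a_2 = 0  ->  12 a_4 = -2 a_2 = 18  ->  a_4 = 3/2
  x^3: 20 a_5 - 3 a_3 = 0  ->  20 a_5 = 3 a_3 = 0  ->  a_5 = 0
Truncated series: y(x) = 3 - 9 x^2 + (3/2) x^4 + O(x^6).

a_0 = 3; a_1 = 0; a_2 = -9; a_3 = 0; a_4 = 3/2; a_5 = 0


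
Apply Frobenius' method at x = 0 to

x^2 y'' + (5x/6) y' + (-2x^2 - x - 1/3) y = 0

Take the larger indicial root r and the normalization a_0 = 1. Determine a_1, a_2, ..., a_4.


Write in Frobenius form y'' + (p(x)/x) y' + (q(x)/x^2) y = 0:
  p(x) = 5/6,  q(x) = -2x^2 - x - 1/3.
Indicial equation: r(r-1) + (5/6) r + (-1/3) = 0 -> roots r_1 = 2/3, r_2 = -1/2.
Take r = r_1 = 2/3. Let y(x) = x^r sum_{n>=0} a_n x^n with a_0 = 1.
Substitute y = x^r sum a_n x^n and match x^{r+n}. The recurrence is
  D(n) a_n - 1 a_{n-1} - 2 a_{n-2} = 0,  where D(n) = (r+n)(r+n-1) + (5/6)(r+n) + (-1/3).
  a_n = [1 a_{n-1} + 2 a_{n-2}] / D(n).
Since the indicial polynomial factors as (r - r_1)(r - r_2), D(n) = (r_1 + n - r_1)(r_1 + n - r_2) = n(n + 7/6).
Evaluating step by step (a_0 = 1):
  n = 1: D(1) = 1(1 + 7/6) = 13/6; numerator = 1(1) = 1; a_1 = (1)/(13/6) = 6/13
  n = 2: D(2) = 2(2 + 7/6) = 19/3; numerator = 1(6/13) + 2(1) = 32/13; a_2 = (32/13)/(19/3) = 96/247
  n = 3: D(3) = 3(3 + 7/6) = 25/2; numerator = 1(96/247) + 2(6/13) = 324/247; a_3 = (324/247)/(25/2) = 648/6175
  n = 4: D(4) = 4(4 + 7/6) = 62/3; numerator = 1(648/6175) + 2(96/247) = 5448/6175; a_4 = (5448/6175)/(62/3) = 8172/191425

r = 2/3; a_0 = 1; a_1 = 6/13; a_2 = 96/247; a_3 = 648/6175; a_4 = 8172/191425


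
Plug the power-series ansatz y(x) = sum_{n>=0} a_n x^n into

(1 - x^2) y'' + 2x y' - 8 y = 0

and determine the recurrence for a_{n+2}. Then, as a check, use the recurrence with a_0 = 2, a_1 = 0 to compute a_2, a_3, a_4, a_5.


Substitute y = sum_n a_n x^n.
(1 - 1 x^2) y'' contributes (n+2)(n+1) a_{n+2} - n(n-1) a_n at x^n.
2 x y'(x) contributes 2 n a_n at x^n.
-8 y(x) contributes -8 a_n at x^n.
Matching x^n: (n+2)(n+1) a_{n+2} + (-n(n-1) + 2 n - 8) a_n = 0.
Thus a_{n+2} = (n(n-1) - 2 n + 8) / ((n+1)(n+2)) * a_n.

Check with a_0 = 2, a_1 = 0 (apply the recurrence for n = 0, 1, 2, 3): a_0 = 2, a_1 = 0, a_2 = 8, a_3 = 0, a_4 = 4, a_5 = 0.

a_(n+2) = (n(n-1) - 2 n + 8) / ((n+1)(n+2)) * a_n; check: a_0 = 2, a_1 = 0, a_2 = 8, a_3 = 0, a_4 = 4, a_5 = 0


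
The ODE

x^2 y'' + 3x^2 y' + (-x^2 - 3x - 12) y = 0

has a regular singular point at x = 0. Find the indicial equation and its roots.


Divide by x^2 to reach normal form y'' + P_1(x) y' + P_2(x) y = 0 with P_1(x) = 3 and P_2(x) = -1 - 3/x - 12/x^2.
x = 0 is a singular point because the y-coefficient -1 - 3/x - 12/x^2 has a pole at x = 0.
It is a regular singular point because x P_1(x) = p(x) = 3x and x^2 P_2(x) = q(x) = -x^2 - 3x - 12 are polynomials, hence analytic at x = 0.
p(0) = 0,  q(0) = -12.
Indicial equation: r(r-1) + p(0) r + q(0) = 0, i.e. r^2 + (p(0) - 1) r + q(0) = 0, i.e. r^2 - 1 r - 12 = 0.
Discriminant: (-1)^2 - 4(-12) = 49, so r = (1 ± 7)/2.
Solving: r_1 = 4, r_2 = -3.

indicial: r^2 - 1 r - 12 = 0; roots r_1 = 4, r_2 = -3


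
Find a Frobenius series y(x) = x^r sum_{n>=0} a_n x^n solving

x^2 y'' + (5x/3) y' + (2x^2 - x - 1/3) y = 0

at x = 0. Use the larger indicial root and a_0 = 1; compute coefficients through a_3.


Write in Frobenius form y'' + (p(x)/x) y' + (q(x)/x^2) y = 0:
  p(x) = 5/3,  q(x) = 2x^2 - x - 1/3.
Indicial equation: r(r-1) + (5/3) r + (-1/3) = 0 -> roots r_1 = 1/3, r_2 = -1.
Take r = r_1 = 1/3. Let y(x) = x^r sum_{n>=0} a_n x^n with a_0 = 1.
Substitute y = x^r sum a_n x^n and match x^{r+n}. The recurrence is
  D(n) a_n - 1 a_{n-1} + 2 a_{n-2} = 0,  where D(n) = (r+n)(r+n-1) + (5/3)(r+n) + (-1/3).
  a_n = [1 a_{n-1} - 2 a_{n-2}] / D(n).
Since the indicial polynomial factors as (r - r_1)(r - r_2), D(n) = (r_1 + n - r_1)(r_1 + n - r_2) = n(n + 4/3).
Evaluating step by step (a_0 = 1):
  n = 1: D(1) = 1(1 + 4/3) = 7/3; numerator = 1(1) = 1; a_1 = (1)/(7/3) = 3/7
  n = 2: D(2) = 2(2 + 4/3) = 20/3; numerator = 1(3/7) - 2(1) = -11/7; a_2 = (-11/7)/(20/3) = -33/140
  n = 3: D(3) = 3(3 + 4/3) = 13; numerator = 1(-33/140) - 2(3/7) = -153/140; a_3 = (-153/140)/(13) = -153/1820

r = 1/3; a_0 = 1; a_1 = 3/7; a_2 = -33/140; a_3 = -153/1820


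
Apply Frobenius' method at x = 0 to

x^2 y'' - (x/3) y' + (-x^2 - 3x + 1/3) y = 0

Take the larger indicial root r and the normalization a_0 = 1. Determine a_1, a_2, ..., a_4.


Write in Frobenius form y'' + (p(x)/x) y' + (q(x)/x^2) y = 0:
  p(x) = -1/3,  q(x) = -x^2 - 3x + 1/3.
Indicial equation: r(r-1) + (-1/3) r + (1/3) = 0 -> roots r_1 = 1, r_2 = 1/3.
Take r = r_1 = 1. Let y(x) = x^r sum_{n>=0} a_n x^n with a_0 = 1.
Substitute y = x^r sum a_n x^n and match x^{r+n}. The recurrence is
  D(n) a_n - 3 a_{n-1} - 1 a_{n-2} = 0,  where D(n) = (r+n)(r+n-1) + (-1/3)(r+n) + (1/3).
  a_n = [3 a_{n-1} + 1 a_{n-2}] / D(n).
Since the indicial polynomial factors as (r - r_1)(r - r_2), D(n) = (r_1 + n - r_1)(r_1 + n - r_2) = n(n + 2/3).
Evaluating step by step (a_0 = 1):
  n = 1: D(1) = 1(1 + 2/3) = 5/3; numerator = 3(1) = 3; a_1 = (3)/(5/3) = 9/5
  n = 2: D(2) = 2(2 + 2/3) = 16/3; numerator = 3(9/5) + 1(1) = 32/5; a_2 = (32/5)/(16/3) = 6/5
  n = 3: D(3) = 3(3 + 2/3) = 11; numerator = 3(6/5) + 1(9/5) = 27/5; a_3 = (27/5)/(11) = 27/55
  n = 4: D(4) = 4(4 + 2/3) = 56/3; numerator = 3(27/55) + 1(6/5) = 147/55; a_4 = (147/55)/(56/3) = 63/440

r = 1; a_0 = 1; a_1 = 9/5; a_2 = 6/5; a_3 = 27/55; a_4 = 63/440


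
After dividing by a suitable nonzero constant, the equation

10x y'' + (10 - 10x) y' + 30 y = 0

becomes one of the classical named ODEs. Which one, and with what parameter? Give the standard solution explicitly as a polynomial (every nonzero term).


All three coefficients share the factor 10; dividing through by 10 gives  x y'' + (1 - x) y' + 3 y = 0.
This matches the Laguerre equation x y'' + (1 - x) y' + n y = 0 with n = 3; the polynomial solution is L_3(x).
With y = sum_k a_k x^k, matching x^k gives (k+1)k a_{k+1} + (k+1) a_{k+1} - k a_k + n a_k = 0, i.e. (k+1)^2 a_{k+1} = (k - n) a_k = (k - 3) a_k. The right side vanishes at k = 3, so the series terminates at degree 3.
Standard normalization L_n(0) = 1 gives a_0 = 1. Work upward with a_{k+1} = (k - 3) a_k / (k+1)^2:
  a_1 = (0 - 3)(1) / 1^2 = -3/1 = -3
  a_2 = (1 - 3)(-3) / 2^2 = 6/4 = 3/2
  a_3 = (2 - 3)(3/2) / 3^2 = (-3/2)/9 = -1/6
Hence L_3(x) = -x^3/6 + 3 x^2/2 - 3 x + 1.

L_3(x); series = -x^3/6 + 3 x^2/2 - 3 x + 1


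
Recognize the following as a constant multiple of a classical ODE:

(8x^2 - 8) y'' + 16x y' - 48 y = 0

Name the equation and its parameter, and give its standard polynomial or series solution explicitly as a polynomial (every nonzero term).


All three coefficients share the factor -8; dividing through by -8 gives  (1 - x^2) y'' - 2x y' + 6 y = 0.
This matches the Legendre equation (1 - x^2) y'' - 2x y' + n(n+1) y = 0 (note the -2x y' term) with n(n+1) = 6, so n = 2; the polynomial solution is P_2(x).
With y = sum_k a_k x^k, matching x^k gives (k+2)(k+1) a_{k+2} = [k(k+1) - n(n+1)] a_k = (k - 2)(k + 3) a_k. The right side vanishes at k = 2, so the series with the parity of 2 terminates at degree 2.
Standard normalization (P_n(1) = 1): leading coefficient (2n)!/(2^n (n!)^2) = 24/(4*4) = 3/2, so a_2 = 3/2. Work downward with a_k = (k+1)(k+2) a_{k+2} / ((k - 2)(k + 3)):
  a_0 = (1)(2)(3/2) / ((0 - 2)(0 + 3)) = 3/(-6) = -1/2
Hence P_2(x) = 3 x^2/2 - 1/2.

P_2(x); series = 3 x^2/2 - 1/2


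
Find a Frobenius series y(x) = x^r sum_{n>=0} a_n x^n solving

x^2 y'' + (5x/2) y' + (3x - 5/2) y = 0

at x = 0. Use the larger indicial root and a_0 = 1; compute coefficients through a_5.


Write in Frobenius form y'' + (p(x)/x) y' + (q(x)/x^2) y = 0:
  p(x) = 5/2,  q(x) = 3x - 5/2.
Indicial equation: r(r-1) + (5/2) r + (-5/2) = 0 -> roots r_1 = 1, r_2 = -5/2.
Take r = r_1 = 1. Let y(x) = x^r sum_{n>=0} a_n x^n with a_0 = 1.
Substitute y = x^r sum a_n x^n and match x^{r+n}. The recurrence is
  D(n) a_n + 3 a_{n-1} = 0,  where D(n) = (r+n)(r+n-1) + (5/2)(r+n) + (-5/2).
  a_n = -3 / D(n) * a_{n-1}.
Since the indicial polynomial factors as (r - r_1)(r - r_2), D(n) = (r_1 + n - r_1)(r_1 + n - r_2) = n(n + 7/2).
Evaluating step by step (a_0 = 1):
  n = 1: D(1) = 1(1 + 7/2) = 9/2; numerator = -3(1) = -3; a_1 = (-3)/(9/2) = -2/3
  n = 2: D(2) = 2(2 + 7/2) = 11; numerator = -3(-2/3) = 2; a_2 = (2)/(11) = 2/11
  n = 3: D(3) = 3(3 + 7/2) = 39/2; numerator = -3(2/11) = -6/11; a_3 = (-6/11)/(39/2) = -4/143
  n = 4: D(4) = 4(4 + 7/2) = 30; numerator = -3(-4/143) = 12/143; a_4 = (12/143)/(30) = 2/715
  n = 5: D(5) = 5(5 + 7/2) = 85/2; numerator = -3(2/715) = -6/715; a_5 = (-6/715)/(85/2) = -12/60775

r = 1; a_0 = 1; a_1 = -2/3; a_2 = 2/11; a_3 = -4/143; a_4 = 2/715; a_5 = -12/60775


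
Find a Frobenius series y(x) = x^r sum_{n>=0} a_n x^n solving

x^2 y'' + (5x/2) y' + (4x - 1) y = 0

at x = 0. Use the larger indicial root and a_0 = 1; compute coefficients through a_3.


Write in Frobenius form y'' + (p(x)/x) y' + (q(x)/x^2) y = 0:
  p(x) = 5/2,  q(x) = 4x - 1.
Indicial equation: r(r-1) + (5/2) r + (-1) = 0 -> roots r_1 = 1/2, r_2 = -2.
Take r = r_1 = 1/2. Let y(x) = x^r sum_{n>=0} a_n x^n with a_0 = 1.
Substitute y = x^r sum a_n x^n and match x^{r+n}. The recurrence is
  D(n) a_n + 4 a_{n-1} = 0,  where D(n) = (r+n)(r+n-1) + (5/2)(r+n) + (-1).
  a_n = -4 / D(n) * a_{n-1}.
Since the indicial polynomial factors as (r - r_1)(r - r_2), D(n) = (r_1 + n - r_1)(r_1 + n - r_2) = n(n + 5/2).
Evaluating step by step (a_0 = 1):
  n = 1: D(1) = 1(1 + 5/2) = 7/2; numerator = -4(1) = -4; a_1 = (-4)/(7/2) = -8/7
  n = 2: D(2) = 2(2 + 5/2) = 9; numerator = -4(-8/7) = 32/7; a_2 = (32/7)/(9) = 32/63
  n = 3: D(3) = 3(3 + 5/2) = 33/2; numerator = -4(32/63) = -128/63; a_3 = (-128/63)/(33/2) = -256/2079

r = 1/2; a_0 = 1; a_1 = -8/7; a_2 = 32/63; a_3 = -256/2079


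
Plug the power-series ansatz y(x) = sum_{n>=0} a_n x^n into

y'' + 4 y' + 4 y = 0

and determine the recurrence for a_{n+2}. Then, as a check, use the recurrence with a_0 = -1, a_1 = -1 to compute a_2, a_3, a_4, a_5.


Substitute y = sum_n a_n x^n.
y''(x) has coefficient (n+2)(n+1) a_{n+2} at x^n;
4 y'(x) has coefficient 4 (n+1) a_{n+1} at x^n;
4 y(x) has coefficient 4 a_n at x^n.
Matching x^n: (n+2)(n+1) a_{n+2} + 4 (n+1) a_{n+1} + 4 a_n = 0.
Thus a_{n+2} = [-4 (n+1) a_{n+1} - 4 a_n] / ((n+1)(n+2)).

Check with a_0 = -1, a_1 = -1 (apply the recurrence for n = 0, 1, 2, 3): a_0 = -1, a_1 = -1, a_2 = 4, a_3 = -14/3, a_4 = 10/3, a_5 = -26/15.

a_(n+2) = [-4 (n+1) a_(n+1) - 4 a_n] / ((n+1)(n+2)); check: a_0 = -1, a_1 = -1, a_2 = 4, a_3 = -14/3, a_4 = 10/3, a_5 = -26/15


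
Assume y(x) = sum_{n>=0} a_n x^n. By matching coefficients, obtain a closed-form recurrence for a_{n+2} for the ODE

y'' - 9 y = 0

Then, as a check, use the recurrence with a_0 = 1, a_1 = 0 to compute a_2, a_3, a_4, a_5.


Substitute y = sum_n a_n x^n into y'' + (const) y = 0.
y''(x) = sum_{n>=0} (n+2)(n+1) a_{n+2} x^n.
The ODE becomes sum_n [(n+2)(n+1) a_{n+2} - 9 a_n] x^n = 0.
Setting each coefficient to zero gives the recurrence:
  (n+2)(n+1) a_{n+2} - 9 a_n = 0,
  a_{n+2} = 9 / ((n+1)(n+2)) a_n.

Check with a_0 = 1, a_1 = 0 (apply the recurrence for n = 0, 1, 2, 3): a_0 = 1, a_1 = 0, a_2 = 9/2, a_3 = 0, a_4 = 27/8, a_5 = 0.

a_{n+2} = 9/((n+1)(n+2)) * a_n; check: a_0 = 1, a_1 = 0, a_2 = 9/2, a_3 = 0, a_4 = 27/8, a_5 = 0


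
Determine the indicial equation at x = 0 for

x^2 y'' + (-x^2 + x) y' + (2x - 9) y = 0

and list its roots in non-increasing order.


Divide by x^2 to reach normal form y'' + P_1(x) y' + P_2(x) y = 0 with P_1(x) = -1 + 1/x and P_2(x) = 2/x - 9/x^2.
x = 0 is a singular point because the y'-coefficient -1 + 1/x has a pole at x = 0 and the y-coefficient 2/x - 9/x^2 has a pole at x = 0.
It is a regular singular point because x P_1(x) = p(x) = 1 - x and x^2 P_2(x) = q(x) = 2x - 9 are polynomials, hence analytic at x = 0.
p(0) = 1,  q(0) = -9.
Indicial equation: r(r-1) + p(0) r + q(0) = 0, i.e. r^2 + (p(0) - 1) r + q(0) = 0, i.e. r^2 - 9 = 0.
Discriminant: (0)^2 - 4(-9) = 36, so r = (0 ± 6)/2.
Solving: r_1 = 3, r_2 = -3.

indicial: r^2 - 9 = 0; roots r_1 = 3, r_2 = -3


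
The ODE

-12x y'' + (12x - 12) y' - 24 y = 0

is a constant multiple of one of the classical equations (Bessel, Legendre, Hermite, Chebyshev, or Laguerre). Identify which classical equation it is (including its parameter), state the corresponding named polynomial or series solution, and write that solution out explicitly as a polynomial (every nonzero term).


All three coefficients share the factor -12; dividing through by -12 gives  x y'' + (1 - x) y' + 2 y = 0.
This matches the Laguerre equation x y'' + (1 - x) y' + n y = 0 with n = 2; the polynomial solution is L_2(x).
With y = sum_k a_k x^k, matching x^k gives (k+1)k a_{k+1} + (k+1) a_{k+1} - k a_k + n a_k = 0, i.e. (k+1)^2 a_{k+1} = (k - n) a_k = (k - 2) a_k. The right side vanishes at k = 2, so the series terminates at degree 2.
Standard normalization L_n(0) = 1 gives a_0 = 1. Work upward with a_{k+1} = (k - 2) a_k / (k+1)^2:
  a_1 = (0 - 2)(1) / 1^2 = -2/1 = -2
  a_2 = (1 - 2)(-2) / 2^2 = 2/4 = 1/2
Hence L_2(x) = x^2/2 - 2 x + 1.

L_2(x); series = x^2/2 - 2 x + 1


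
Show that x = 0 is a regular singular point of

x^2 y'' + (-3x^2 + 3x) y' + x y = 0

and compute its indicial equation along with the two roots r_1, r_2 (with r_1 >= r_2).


Divide by x^2 to reach normal form y'' + P_1(x) y' + P_2(x) y = 0 with P_1(x) = -3 + 3/x and P_2(x) = 1/x.
x = 0 is a singular point because the y'-coefficient -3 + 3/x has a pole at x = 0 and the y-coefficient 1/x has a pole at x = 0.
It is a regular singular point because x P_1(x) = p(x) = 3 - 3x and x^2 P_2(x) = q(x) = x are polynomials, hence analytic at x = 0.
p(0) = 3,  q(0) = 0.
Indicial equation: r(r-1) + p(0) r + q(0) = 0, i.e. r^2 + (p(0) - 1) r + q(0) = 0, i.e. r^2 + 2 r = 0.
Discriminant: (2)^2 - 4(0) = 4, so r = (-2 ± 2)/2.
Solving: r_1 = 0, r_2 = -2.

indicial: r^2 + 2 r = 0; roots r_1 = 0, r_2 = -2


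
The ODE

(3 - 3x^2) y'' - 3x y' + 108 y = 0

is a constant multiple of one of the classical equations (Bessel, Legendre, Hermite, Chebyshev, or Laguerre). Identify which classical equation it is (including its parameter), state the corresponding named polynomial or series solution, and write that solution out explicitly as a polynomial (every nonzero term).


All three coefficients share the factor 3; dividing through by 3 gives  (1 - x^2) y'' - x y' + 36 y = 0.
This matches the Chebyshev equation (1 - x^2) y'' - x y' + n^2 y = 0 (note the -x y' term, not -2x y') with n^2 = 36, so n = 6; the polynomial solution is T_6(x).
With y = sum_k a_k x^k, matching x^k gives (k+2)(k+1) a_{k+2} = (k^2 - n^2) a_k = (k - 6)(k + 6) a_k. The right side vanishes at k = 6, so the series with the parity of 6 terminates at degree 6.
Standard normalization: leading coefficient of T_n is 2^(n-1), so a_6 = 2^5 = 32. Work downward with a_k = (k+1)(k+2) a_{k+2} / ((k - 6)(k + 6)):
  a_4 = (5)(6)(32) / ((4 - 6)(4 + 6)) = 960/(-20) = -48
  a_2 = (3)(4)(-48) / ((2 - 6)(2 + 6)) = -576/(-32) = 18
  a_0 = (1)(2)(18) / ((0 - 6)(0 + 6)) = 36/(-36) = -1
Hence T_6(x) = 32 x^6 - 48 x^4 + 18 x^2 - 1.

T_6(x); series = 32 x^6 - 48 x^4 + 18 x^2 - 1


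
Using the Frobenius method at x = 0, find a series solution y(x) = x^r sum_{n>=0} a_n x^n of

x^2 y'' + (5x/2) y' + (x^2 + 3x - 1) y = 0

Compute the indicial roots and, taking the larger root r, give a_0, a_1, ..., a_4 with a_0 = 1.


Write in Frobenius form y'' + (p(x)/x) y' + (q(x)/x^2) y = 0:
  p(x) = 5/2,  q(x) = x^2 + 3x - 1.
Indicial equation: r(r-1) + (5/2) r + (-1) = 0 -> roots r_1 = 1/2, r_2 = -2.
Take r = r_1 = 1/2. Let y(x) = x^r sum_{n>=0} a_n x^n with a_0 = 1.
Substitute y = x^r sum a_n x^n and match x^{r+n}. The recurrence is
  D(n) a_n + 3 a_{n-1} + 1 a_{n-2} = 0,  where D(n) = (r+n)(r+n-1) + (5/2)(r+n) + (-1).
  a_n = [-3 a_{n-1} - 1 a_{n-2}] / D(n).
Since the indicial polynomial factors as (r - r_1)(r - r_2), D(n) = (r_1 + n - r_1)(r_1 + n - r_2) = n(n + 5/2).
Evaluating step by step (a_0 = 1):
  n = 1: D(1) = 1(1 + 5/2) = 7/2; numerator = -3(1) = -3; a_1 = (-3)/(7/2) = -6/7
  n = 2: D(2) = 2(2 + 5/2) = 9; numerator = -3(-6/7) - 1(1) = 11/7; a_2 = (11/7)/(9) = 11/63
  n = 3: D(3) = 3(3 + 5/2) = 33/2; numerator = -3(11/63) - 1(-6/7) = 1/3; a_3 = (1/3)/(33/2) = 2/99
  n = 4: D(4) = 4(4 + 5/2) = 26; numerator = -3(2/99) - 1(11/63) = -163/693; a_4 = (-163/693)/(26) = -163/18018

r = 1/2; a_0 = 1; a_1 = -6/7; a_2 = 11/63; a_3 = 2/99; a_4 = -163/18018


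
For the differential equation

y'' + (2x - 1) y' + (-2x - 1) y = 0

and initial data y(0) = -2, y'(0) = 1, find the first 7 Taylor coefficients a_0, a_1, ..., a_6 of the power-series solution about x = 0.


Ansatz: y(x) = sum_{n>=0} a_n x^n, so y'(x) = sum_{n>=1} n a_n x^(n-1) and y''(x) = sum_{n>=2} n(n-1) a_n x^(n-2).
Substitute into P(x) y'' + Q(x) y' + R(x) y = 0 with P(x) = 1, Q(x) = 2x - 1, R(x) = -2x - 1, and match powers of x.
Initial conditions: a_0 = -2, a_1 = 1.
Setting the coefficient of each power of x to zero and solving order by order (substituting the coefficients already found):
  x^0: 2 a_2 - a_1 - a_0 = 0  ->  2 a_2 = a_1 + a_0 = -1  ->  a_2 = -1/2
  x^1: 6 a_3 - 2 a_2 + a_1 - 2 a_0 = 0  ->  6 a_3 = 2 a_2 - a_1 + 2 a_0 = -6  ->  a_3 = -1
  x^2: 12 a_4 - 3 a_3 + 3 a_2 - 2 a_1 = 0  ->  12 a_4 = 3 a_3 - 3 a_2 + 2 a_1 = 1/2  ->  a_4 = 1/24
  x^3: 20 a_5 - 4 a_4 + 5 a_3 - 2 a_2 = 0  ->  20 a_5 = 4 a_4 - 5 a_3 + 2 a_2 = 25/6  ->  a_5 = 5/24
  x^4: 30 a_6 - 5 a_5 + 7 a_4 - 2 a_3 = 0  ->  30 a_6 = 5 a_5 - 7 a_4 + 2 a_3 = -5/4  ->  a_6 = -1/24
Truncated series: y(x) = -2 + x - (1/2) x^2 - x^3 + (1/24) x^4 + (5/24) x^5 - (1/24) x^6 + O(x^7).

a_0 = -2; a_1 = 1; a_2 = -1/2; a_3 = -1; a_4 = 1/24; a_5 = 5/24; a_6 = -1/24


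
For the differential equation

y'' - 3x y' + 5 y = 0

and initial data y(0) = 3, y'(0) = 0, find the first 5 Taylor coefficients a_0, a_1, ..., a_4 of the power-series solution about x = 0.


Ansatz: y(x) = sum_{n>=0} a_n x^n, so y'(x) = sum_{n>=1} n a_n x^(n-1) and y''(x) = sum_{n>=2} n(n-1) a_n x^(n-2).
Substitute into P(x) y'' + Q(x) y' + R(x) y = 0 with P(x) = 1, Q(x) = -3x, R(x) = 5, and match powers of x.
Initial conditions: a_0 = 3, a_1 = 0.
Setting the coefficient of each power of x to zero and solving order by order (substituting the coefficients already found):
  x^0: 2 a_2 + 5 a_0 = 0  ->  2 a_2 = -5 a_0 = -15  ->  a_2 = -15/2
  x^1: 6 a_3 + 2 a_1 = 0  ->  6 a_3 = -2 a_1 = 0  ->  a_3 = 0
  x^2: 12 a_4 - a_2 = 0  ->  12 a_4 = a_2 = -15/2  ->  a_4 = -5/8
Truncated series: y(x) = 3 - (15/2) x^2 - (5/8) x^4 + O(x^5).

a_0 = 3; a_1 = 0; a_2 = -15/2; a_3 = 0; a_4 = -5/8


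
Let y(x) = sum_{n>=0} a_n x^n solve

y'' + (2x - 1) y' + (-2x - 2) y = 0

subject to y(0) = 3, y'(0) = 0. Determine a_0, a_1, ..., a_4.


Ansatz: y(x) = sum_{n>=0} a_n x^n, so y'(x) = sum_{n>=1} n a_n x^(n-1) and y''(x) = sum_{n>=2} n(n-1) a_n x^(n-2).
Substitute into P(x) y'' + Q(x) y' + R(x) y = 0 with P(x) = 1, Q(x) = 2x - 1, R(x) = -2x - 2, and match powers of x.
Initial conditions: a_0 = 3, a_1 = 0.
Setting the coefficient of each power of x to zero and solving order by order (substituting the coefficients already found):
  x^0: 2 a_2 - a_1 - 2 a_0 = 0  ->  2 a_2 = a_1 + 2 a_0 = 6  ->  a_2 = 3
  x^1: 6 a_3 - 2 a_2 - 2 a_0 = 0  ->  6 a_3 = 2 a_2 + 2 a_0 = 12  ->  a_3 = 2
  x^2: 12 a_4 - 3 a_3 + 2 a_2 - 2 a_1 = 0  ->  12 a_4 = 3 a_3 - 2 a_2 + 2 a_1 = 0  ->  a_4 = 0
Truncated series: y(x) = 3 + 3 x^2 + 2 x^3 + O(x^5).

a_0 = 3; a_1 = 0; a_2 = 3; a_3 = 2; a_4 = 0


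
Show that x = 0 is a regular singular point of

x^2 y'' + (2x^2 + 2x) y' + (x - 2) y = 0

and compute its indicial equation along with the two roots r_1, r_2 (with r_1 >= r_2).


Divide by x^2 to reach normal form y'' + P_1(x) y' + P_2(x) y = 0 with P_1(x) = 2 + 2/x and P_2(x) = 1/x - 2/x^2.
x = 0 is a singular point because the y'-coefficient 2 + 2/x has a pole at x = 0 and the y-coefficient 1/x - 2/x^2 has a pole at x = 0.
It is a regular singular point because x P_1(x) = p(x) = 2x + 2 and x^2 P_2(x) = q(x) = x - 2 are polynomials, hence analytic at x = 0.
p(0) = 2,  q(0) = -2.
Indicial equation: r(r-1) + p(0) r + q(0) = 0, i.e. r^2 + (p(0) - 1) r + q(0) = 0, i.e. r^2 + 1 r - 2 = 0.
Discriminant: (1)^2 - 4(-2) = 9, so r = (-1 ± 3)/2.
Solving: r_1 = 1, r_2 = -2.

indicial: r^2 + 1 r - 2 = 0; roots r_1 = 1, r_2 = -2


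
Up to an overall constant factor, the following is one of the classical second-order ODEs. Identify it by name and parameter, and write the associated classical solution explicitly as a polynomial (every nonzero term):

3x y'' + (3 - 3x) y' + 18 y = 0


All three coefficients share the factor 3; dividing through by 3 gives  x y'' + (1 - x) y' + 6 y = 0.
This matches the Laguerre equation x y'' + (1 - x) y' + n y = 0 with n = 6; the polynomial solution is L_6(x).
With y = sum_k a_k x^k, matching x^k gives (k+1)k a_{k+1} + (k+1) a_{k+1} - k a_k + n a_k = 0, i.e. (k+1)^2 a_{k+1} = (k - n) a_k = (k - 6) a_k. The right side vanishes at k = 6, so the series terminates at degree 6.
Standard normalization L_n(0) = 1 gives a_0 = 1. Work upward with a_{k+1} = (k - 6) a_k / (k+1)^2:
  a_1 = (0 - 6)(1) / 1^2 = -6/1 = -6
  a_2 = (1 - 6)(-6) / 2^2 = 30/4 = 15/2
  a_3 = (2 - 6)(15/2) / 3^2 = -30/9 = -10/3
  a_4 = (3 - 6)(-10/3) / 4^2 = 10/16 = 5/8
  a_5 = (4 - 6)(5/8) / 5^2 = (-5/4)/25 = -1/20
  a_6 = (5 - 6)(-1/20) / 6^2 = (1/20)/36 = 1/720
Hence L_6(x) = x^6/720 - x^5/20 + 5 x^4/8 - 10 x^3/3 + 15 x^2/2 - 6 x + 1.

L_6(x); series = x^6/720 - x^5/20 + 5 x^4/8 - 10 x^3/3 + 15 x^2/2 - 6 x + 1


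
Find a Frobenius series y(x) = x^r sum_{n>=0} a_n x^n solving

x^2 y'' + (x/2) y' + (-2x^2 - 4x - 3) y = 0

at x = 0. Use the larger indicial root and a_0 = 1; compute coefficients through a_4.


Write in Frobenius form y'' + (p(x)/x) y' + (q(x)/x^2) y = 0:
  p(x) = 1/2,  q(x) = -2x^2 - 4x - 3.
Indicial equation: r(r-1) + (1/2) r + (-3) = 0 -> roots r_1 = 2, r_2 = -3/2.
Take r = r_1 = 2. Let y(x) = x^r sum_{n>=0} a_n x^n with a_0 = 1.
Substitute y = x^r sum a_n x^n and match x^{r+n}. The recurrence is
  D(n) a_n - 4 a_{n-1} - 2 a_{n-2} = 0,  where D(n) = (r+n)(r+n-1) + (1/2)(r+n) + (-3).
  a_n = [4 a_{n-1} + 2 a_{n-2}] / D(n).
Since the indicial polynomial factors as (r - r_1)(r - r_2), D(n) = (r_1 + n - r_1)(r_1 + n - r_2) = n(n + 7/2).
Evaluating step by step (a_0 = 1):
  n = 1: D(1) = 1(1 + 7/2) = 9/2; numerator = 4(1) = 4; a_1 = (4)/(9/2) = 8/9
  n = 2: D(2) = 2(2 + 7/2) = 11; numerator = 4(8/9) + 2(1) = 50/9; a_2 = (50/9)/(11) = 50/99
  n = 3: D(3) = 3(3 + 7/2) = 39/2; numerator = 4(50/99) + 2(8/9) = 376/99; a_3 = (376/99)/(39/2) = 752/3861
  n = 4: D(4) = 4(4 + 7/2) = 30; numerator = 4(752/3861) + 2(50/99) = 628/351; a_4 = (628/351)/(30) = 314/5265

r = 2; a_0 = 1; a_1 = 8/9; a_2 = 50/99; a_3 = 752/3861; a_4 = 314/5265


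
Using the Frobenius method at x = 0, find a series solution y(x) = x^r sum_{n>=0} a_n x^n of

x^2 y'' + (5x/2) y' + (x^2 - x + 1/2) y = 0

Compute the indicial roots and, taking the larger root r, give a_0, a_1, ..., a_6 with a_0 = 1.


Write in Frobenius form y'' + (p(x)/x) y' + (q(x)/x^2) y = 0:
  p(x) = 5/2,  q(x) = x^2 - x + 1/2.
Indicial equation: r(r-1) + (5/2) r + (1/2) = 0 -> roots r_1 = -1/2, r_2 = -1.
Take r = r_1 = -1/2. Let y(x) = x^r sum_{n>=0} a_n x^n with a_0 = 1.
Substitute y = x^r sum a_n x^n and match x^{r+n}. The recurrence is
  D(n) a_n - 1 a_{n-1} + 1 a_{n-2} = 0,  where D(n) = (r+n)(r+n-1) + (5/2)(r+n) + (1/2).
  a_n = [1 a_{n-1} - 1 a_{n-2}] / D(n).
Since the indicial polynomial factors as (r - r_1)(r - r_2), D(n) = (r_1 + n - r_1)(r_1 + n - r_2) = n(n + 1/2).
Evaluating step by step (a_0 = 1):
  n = 1: D(1) = 1(1 + 1/2) = 3/2; numerator = 1(1) = 1; a_1 = (1)/(3/2) = 2/3
  n = 2: D(2) = 2(2 + 1/2) = 5; numerator = 1(2/3) - 1(1) = -1/3; a_2 = (-1/3)/(5) = -1/15
  n = 3: D(3) = 3(3 + 1/2) = 21/2; numerator = 1(-1/15) - 1(2/3) = -11/15; a_3 = (-11/15)/(21/2) = -22/315
  n = 4: D(4) = 4(4 + 1/2) = 18; numerator = 1(-22/315) - 1(-1/15) = -1/315; a_4 = (-1/315)/(18) = -1/5670
  n = 5: D(5) = 5(5 + 1/2) = 55/2; numerator = 1(-1/5670) - 1(-22/315) = 79/1134; a_5 = (79/1134)/(55/2) = 79/31185
  n = 6: D(6) = 6(6 + 1/2) = 39; numerator = 1(79/31185) - 1(-1/5670) = 169/62370; a_6 = (169/62370)/(39) = 13/187110

r = -1/2; a_0 = 1; a_1 = 2/3; a_2 = -1/15; a_3 = -22/315; a_4 = -1/5670; a_5 = 79/31185; a_6 = 13/187110


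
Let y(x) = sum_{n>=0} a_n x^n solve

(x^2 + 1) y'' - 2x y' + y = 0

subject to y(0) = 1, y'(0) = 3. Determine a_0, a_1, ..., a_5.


Ansatz: y(x) = sum_{n>=0} a_n x^n, so y'(x) = sum_{n>=1} n a_n x^(n-1) and y''(x) = sum_{n>=2} n(n-1) a_n x^(n-2).
Substitute into P(x) y'' + Q(x) y' + R(x) y = 0 with P(x) = x^2 + 1, Q(x) = -2x, R(x) = 1, and match powers of x.
Initial conditions: a_0 = 1, a_1 = 3.
Setting the coefficient of each power of x to zero and solving order by order (substituting the coefficients already found):
  x^0: 2 a_2 + a_0 = 0  ->  2 a_2 = -a_0 = -1  ->  a_2 = -1/2
  x^1: 6 a_3 - a_1 = 0  ->  6 a_3 = a_1 = 3  ->  a_3 = 1/2
  x^2: 12 a_4 - a_2 = 0  ->  12 a_4 = a_2 = -1/2  ->  a_4 = -1/24
  x^3: 20 a_5 + a_3 = 0  ->  20 a_5 = -a_3 = -1/2  ->  a_5 = -1/40
Truncated series: y(x) = 1 + 3 x - (1/2) x^2 + (1/2) x^3 - (1/24) x^4 - (1/40) x^5 + O(x^6).

a_0 = 1; a_1 = 3; a_2 = -1/2; a_3 = 1/2; a_4 = -1/24; a_5 = -1/40
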